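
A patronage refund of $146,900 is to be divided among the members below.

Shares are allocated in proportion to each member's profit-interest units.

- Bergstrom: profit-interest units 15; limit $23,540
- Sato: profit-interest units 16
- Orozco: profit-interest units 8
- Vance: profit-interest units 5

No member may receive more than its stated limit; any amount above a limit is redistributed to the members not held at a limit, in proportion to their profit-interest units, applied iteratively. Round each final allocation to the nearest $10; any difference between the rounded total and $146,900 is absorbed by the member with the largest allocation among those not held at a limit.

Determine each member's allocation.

Bergstrom: $23,540 · Sato: $68,060 · Orozco: $34,030 · Vance: $21,270

Combined profit-interest units = 44.
Unconstrained shares: Bergstrom 50,079.55; Sato 53,418.18; Orozco 26,709.09; Vance 16,693.18.
Cap binds for Bergstrom ($23,540); residual $123,360 reallocated over remaining profit-interest units 29.
Redistributed shares: Sato 68,060.69 → $68,060; Orozco 34,030.34 → $34,030; Vance 21,268.97 → $21,270.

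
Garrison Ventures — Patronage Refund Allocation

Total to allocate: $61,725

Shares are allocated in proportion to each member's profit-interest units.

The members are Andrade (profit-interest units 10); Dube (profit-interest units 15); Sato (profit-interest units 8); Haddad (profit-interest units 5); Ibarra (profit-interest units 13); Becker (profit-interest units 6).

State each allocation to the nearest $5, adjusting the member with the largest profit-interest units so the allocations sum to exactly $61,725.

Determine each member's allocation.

Total profit-interest units = 57.
Pro-rata amounts: Andrade 10/57 × $61,725 = 10,828.95; Dube 15/57 × $61,725 = 16,243.42; Sato 8/57 × $61,725 = 8,663.16; Haddad 5/57 × $61,725 = 5,414.47; Ibarra 13/57 × $61,725 = 14,077.63; Becker 6/57 × $61,725 = 6,497.37.
After rounding ($5): Andrade $10,830; Dube $16,245; Sato $8,665; Haddad $5,415; Ibarra $14,080; Becker $6,495. Sum = $61,730.
Difference $61,725 − $61,730 = −$5 applied to largest profit-interest units (Dube): Dube becomes $16,240.

Andrade: $10,830 | Dube: $16,240 | Sato: $8,665 | Haddad: $5,415 | Ibarra: $14,080 | Becker: $6,495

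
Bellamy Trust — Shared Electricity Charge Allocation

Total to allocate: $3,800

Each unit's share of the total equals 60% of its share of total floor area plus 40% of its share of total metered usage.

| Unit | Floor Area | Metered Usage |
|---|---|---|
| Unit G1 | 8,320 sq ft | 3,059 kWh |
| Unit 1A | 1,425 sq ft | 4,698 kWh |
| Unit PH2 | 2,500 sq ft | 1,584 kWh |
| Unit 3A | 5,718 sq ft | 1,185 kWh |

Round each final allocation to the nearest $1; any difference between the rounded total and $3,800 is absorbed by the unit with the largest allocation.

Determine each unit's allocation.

Floor area total 17,963; metered usage total 10,526.
Combined weights (60% floor area + 40% metered usage): Unit G1 0.3942; Unit 1A 0.2261; Unit PH2 0.1437; Unit 3A 0.2360.
Pro-rata amounts: Unit G1 1,497.77; Unit 1A 859.28; Unit PH2 546.06; Unit 3A 896.89.
After rounding ($1): Unit G1 $1,498; Unit 1A $859; Unit PH2 $546; Unit 3A $897. Sum = $3,800.
Rounded total matches; no reconciliation needed.

Unit G1: $1,498 | Unit 1A: $859 | Unit PH2: $546 | Unit 3A: $897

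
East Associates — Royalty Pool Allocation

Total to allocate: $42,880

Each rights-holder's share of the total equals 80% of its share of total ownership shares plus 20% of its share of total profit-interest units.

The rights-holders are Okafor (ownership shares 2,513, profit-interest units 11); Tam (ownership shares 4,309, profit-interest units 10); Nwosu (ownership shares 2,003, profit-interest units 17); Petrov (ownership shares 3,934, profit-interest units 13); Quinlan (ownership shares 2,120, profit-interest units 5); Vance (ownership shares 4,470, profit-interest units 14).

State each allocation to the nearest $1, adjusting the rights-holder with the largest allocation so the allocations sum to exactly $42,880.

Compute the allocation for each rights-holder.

Ownership shares total 19,349; profit-interest units total 70.
Blended shares (80% ownership shares + 20% profit-interest units): Okafor 0.1353; Tam 0.2067; Nwosu 0.1314; Petrov 0.1998; Quinlan 0.1019; Vance 0.2248.
Proportional shares: Okafor 5,802.98; Tam 8,864.60; Nwosu 5,633.88; Petrov 8,567.31; Quinlan 4,371.14; Vance 9,640.10.
After rounding ($1): Okafor $5,803; Tam $8,865; Nwosu $5,634; Petrov $8,567; Quinlan $4,371; Vance $9,640. Sum = $42,880.
Rounded total matches; no reconciliation needed.

Okafor: $5,803; Tam: $8,865; Nwosu: $5,634; Petrov: $8,567; Quinlan: $4,371; Vance: $9,640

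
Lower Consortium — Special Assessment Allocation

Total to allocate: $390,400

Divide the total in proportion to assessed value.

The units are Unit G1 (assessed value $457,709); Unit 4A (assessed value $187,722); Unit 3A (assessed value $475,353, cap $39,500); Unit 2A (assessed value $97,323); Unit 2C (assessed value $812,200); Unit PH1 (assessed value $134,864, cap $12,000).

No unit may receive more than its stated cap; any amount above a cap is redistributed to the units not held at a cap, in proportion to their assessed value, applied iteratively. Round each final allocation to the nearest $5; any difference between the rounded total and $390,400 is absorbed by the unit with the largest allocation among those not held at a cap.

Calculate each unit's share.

Unit G1: $99,755 · Unit 4A: $40,915 · Unit 3A: $39,500 · Unit 2A: $21,210 · Unit 2C: $177,020 · Unit PH1: $12,000

Combined assessed value = 2,165,171.
Unconstrained shares: Unit G1 82,529.09; Unit 4A 33,847.98; Unit 3A 85,710.46; Unit 2A 17,548.22; Unit 2C 146,447.04; Unit PH1 24,317.20.
Held at cap: Unit 3A ($39,500), Unit PH1 ($12,000); remaining pool $338,900 reallocated over remaining assessed value 1,554,954.
Redistributed shares: Unit G1 99,757.02 → $99,755; Unit 4A 40,913.74 → $40,915; Unit 2A 21,211.41 → $21,210; Unit 2C 177,017.83 → $177,020.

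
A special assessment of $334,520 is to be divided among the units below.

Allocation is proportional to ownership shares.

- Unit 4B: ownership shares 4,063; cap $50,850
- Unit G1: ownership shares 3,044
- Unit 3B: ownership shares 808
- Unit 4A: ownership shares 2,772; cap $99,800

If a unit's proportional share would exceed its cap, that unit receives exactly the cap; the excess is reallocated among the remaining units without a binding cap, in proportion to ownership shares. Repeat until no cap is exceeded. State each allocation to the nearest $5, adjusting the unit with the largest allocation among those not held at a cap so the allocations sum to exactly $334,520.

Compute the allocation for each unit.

Combined ownership shares = 10,687.
Unconstrained shares: Unit 4B 127,178.33; Unit G1 95,282.01; Unit 3B 25,291.68; Unit 4A 86,767.98.
Cap binds for Unit 4B ($50,850); residual $283,670 reallocated over remaining ownership shares 6,624.
Cap binds for Unit 4A ($99,800); residual $183,870 reallocated over remaining ownership shares 3,852.
Redistributed shares: Unit G1 145,301.21 → $145,300; Unit 3B 38,568.79 → $38,570.

Unit 4B: $50,850 · Unit G1: $145,300 · Unit 3B: $38,570 · Unit 4A: $99,800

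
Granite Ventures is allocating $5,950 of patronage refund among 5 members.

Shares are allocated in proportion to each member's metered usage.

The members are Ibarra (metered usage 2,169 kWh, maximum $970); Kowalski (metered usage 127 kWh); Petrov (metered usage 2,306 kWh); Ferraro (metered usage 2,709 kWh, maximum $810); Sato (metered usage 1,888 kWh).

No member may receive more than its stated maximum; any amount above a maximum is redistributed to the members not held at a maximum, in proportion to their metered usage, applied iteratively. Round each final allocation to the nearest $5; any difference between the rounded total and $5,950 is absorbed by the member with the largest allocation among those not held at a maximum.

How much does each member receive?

Total metered usage = 9,199.
Proportional shares (ignoring caps): Ibarra 1,402.93; Kowalski 82.14; Petrov 1,491.54; Ferraro 1,752.21; Sato 1,221.18.
Capped: Ibarra ($970), Ferraro ($810); remaining pool $4,170 reallocated over remaining metered usage 4,321.
Remaining shares: Kowalski 122.56 → $125; Petrov 2,225.42 → $2,225; Sato 1,822.02 → $1,820.

Ibarra: $970; Kowalski: $125; Petrov: $2,225; Ferraro: $810; Sato: $1,820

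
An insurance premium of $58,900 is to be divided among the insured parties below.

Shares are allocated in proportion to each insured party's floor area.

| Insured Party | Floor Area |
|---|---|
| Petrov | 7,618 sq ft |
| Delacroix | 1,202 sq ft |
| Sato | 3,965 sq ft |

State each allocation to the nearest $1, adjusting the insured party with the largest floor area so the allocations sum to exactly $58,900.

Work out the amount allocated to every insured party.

Petrov: $35,095 | Delacroix: $5,538 | Sato: $18,267

Sum of floor area: 12,785.
Pro-rata amounts: Petrov 7,618/12,785 × $58,900 = 35,095.83; Delacroix 1,202/12,785 × $58,900 = 5,537.57; Sato 3,965/12,785 × $58,900 = 18,266.60.
At nearest $1: Petrov $35,096; Delacroix $5,538; Sato $18,267. Sum = $58,901.
Difference $58,900 − $58,901 = −$1 applied to largest floor area (Petrov): Petrov becomes $35,095.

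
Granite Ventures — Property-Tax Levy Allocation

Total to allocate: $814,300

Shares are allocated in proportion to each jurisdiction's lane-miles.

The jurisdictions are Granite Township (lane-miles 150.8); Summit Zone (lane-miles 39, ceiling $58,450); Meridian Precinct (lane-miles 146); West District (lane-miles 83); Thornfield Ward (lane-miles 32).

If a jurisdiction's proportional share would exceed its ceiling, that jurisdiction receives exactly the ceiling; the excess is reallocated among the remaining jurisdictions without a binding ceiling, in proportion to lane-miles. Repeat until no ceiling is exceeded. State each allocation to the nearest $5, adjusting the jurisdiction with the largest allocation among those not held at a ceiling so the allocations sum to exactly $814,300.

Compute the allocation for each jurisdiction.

Lane-miles total: 450.8.
Unconstrained shares: Granite Township 272,396.72; Summit Zone 70,447.43; Meridian Precinct 263,726.26; West District 149,926.57; Thornfield Ward 57,803.02.
Capped: Summit Zone ($58,450); balance $755,850 reallocated over remaining lane-miles 411.8.
Shares after redistribution: Granite Township 276,790.14 → $276,790; Meridian Precinct 267,979.84 → $267,980; West District 152,344.71 → $152,345; Thornfield Ward 58,735.31 → $58,735.

Granite Township: $276,790 · Summit Zone: $58,450 · Meridian Precinct: $267,980 · West District: $152,345 · Thornfield Ward: $58,735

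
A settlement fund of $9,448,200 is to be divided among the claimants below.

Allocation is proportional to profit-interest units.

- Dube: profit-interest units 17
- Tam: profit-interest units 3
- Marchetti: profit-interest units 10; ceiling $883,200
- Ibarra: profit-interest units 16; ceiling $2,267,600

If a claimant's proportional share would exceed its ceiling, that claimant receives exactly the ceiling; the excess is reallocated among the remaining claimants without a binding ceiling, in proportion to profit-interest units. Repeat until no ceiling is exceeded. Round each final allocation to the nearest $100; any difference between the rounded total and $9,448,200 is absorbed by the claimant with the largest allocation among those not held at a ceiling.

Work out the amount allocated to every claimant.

Sum of profit-interest units: 46.
Unconstrained shares: Dube 3,491,726.09; Tam 616,186.96; Marchetti 2,053,956.52; Ibarra 3,286,330.43.
Capped: Marchetti ($883,200), Ibarra ($2,267,600); residual $6,297,400 reallocated over remaining profit-interest units 20.
Remaining shares: Dube 5,352,790.00 → $5,352,800; Tam 944,610.00 → $944,600.

Dube: $5,352,800; Tam: $944,600; Marchetti: $883,200; Ibarra: $2,267,600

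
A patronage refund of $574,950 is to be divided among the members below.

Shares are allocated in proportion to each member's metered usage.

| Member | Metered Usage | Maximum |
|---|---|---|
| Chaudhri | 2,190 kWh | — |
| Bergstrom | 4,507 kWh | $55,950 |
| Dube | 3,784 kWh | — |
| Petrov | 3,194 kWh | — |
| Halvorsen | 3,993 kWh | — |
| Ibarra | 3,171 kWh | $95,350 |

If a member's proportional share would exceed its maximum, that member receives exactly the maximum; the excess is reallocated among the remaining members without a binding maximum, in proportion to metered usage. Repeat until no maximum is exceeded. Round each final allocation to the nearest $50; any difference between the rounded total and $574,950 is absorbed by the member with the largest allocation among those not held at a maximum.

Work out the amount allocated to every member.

Total metered usage = 20,839.
Unconstrained shares: Chaudhri 60,422.31; Bergstrom 124,348.56; Dube 104,400.92; Petrov 88,122.77; Halvorsen 110,167.25; Ibarra 87,488.19.
Capped: Bergstrom ($55,950); balance $519,000 reallocated over remaining metered usage 16,332.
Capped: Ibarra ($95,350); balance $423,650 reallocated over remaining metered usage 13,161.
Remaining shares: Chaudhri 70,495.67 → $70,500; Dube 121,806.22 → $121,800; Petrov 102,814.23 → $102,800; Halvorsen 128,533.88 → $128,550.

Chaudhri: $70,500 · Bergstrom: $55,950 · Dube: $121,800 · Petrov: $102,800 · Halvorsen: $128,550 · Ibarra: $95,350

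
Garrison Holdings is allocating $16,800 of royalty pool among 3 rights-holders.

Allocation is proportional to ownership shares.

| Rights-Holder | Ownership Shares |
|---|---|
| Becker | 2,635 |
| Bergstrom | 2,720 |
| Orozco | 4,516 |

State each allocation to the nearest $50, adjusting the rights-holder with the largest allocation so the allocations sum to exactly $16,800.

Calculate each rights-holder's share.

Becker: $4,500 · Bergstrom: $4,650 · Orozco: $7,650

Total ownership shares = 9,871.
Unrounded shares: Becker 2,635/9,871 × $16,800 = 4,484.65; Bergstrom 2,720/9,871 × $16,800 = 4,629.32; Orozco 4,516/9,871 × $16,800 = 7,686.03.
After rounding ($50): Becker $4,500; Bergstrom $4,650; Orozco $7,700. Sum = $16,850.
Difference $16,800 − $16,850 = −$50 applied to largest allocation (Orozco): Orozco becomes $7,650.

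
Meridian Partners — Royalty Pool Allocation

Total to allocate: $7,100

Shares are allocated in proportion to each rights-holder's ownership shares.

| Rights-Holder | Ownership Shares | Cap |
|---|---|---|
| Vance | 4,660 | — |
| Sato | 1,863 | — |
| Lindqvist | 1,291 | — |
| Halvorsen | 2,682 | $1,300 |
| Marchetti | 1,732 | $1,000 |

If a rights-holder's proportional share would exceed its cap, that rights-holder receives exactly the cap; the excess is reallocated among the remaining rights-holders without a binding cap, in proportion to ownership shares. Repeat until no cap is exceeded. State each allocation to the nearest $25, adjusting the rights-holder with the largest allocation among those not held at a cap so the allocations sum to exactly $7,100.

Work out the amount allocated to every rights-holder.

Combined ownership shares = 12,228.
Pro-rata shares before constraints: Vance 2,705.76; Sato 1,081.72; Lindqvist 749.60; Halvorsen 1,557.26; Marchetti 1,005.66.
Cap binds for Halvorsen ($1,300), Marchetti ($1,000); remaining pool $4,800 reallocated over remaining ownership shares 7,814.
Redistributed shares: Vance 2,862.55 → $2,875; Sato 1,144.41 → $1,150; Lindqvist 793.04 → $800.
Rounding difference −$25 applied to Vance → $2,850.

Vance: $2,850; Sato: $1,150; Lindqvist: $800; Halvorsen: $1,300; Marchetti: $1,000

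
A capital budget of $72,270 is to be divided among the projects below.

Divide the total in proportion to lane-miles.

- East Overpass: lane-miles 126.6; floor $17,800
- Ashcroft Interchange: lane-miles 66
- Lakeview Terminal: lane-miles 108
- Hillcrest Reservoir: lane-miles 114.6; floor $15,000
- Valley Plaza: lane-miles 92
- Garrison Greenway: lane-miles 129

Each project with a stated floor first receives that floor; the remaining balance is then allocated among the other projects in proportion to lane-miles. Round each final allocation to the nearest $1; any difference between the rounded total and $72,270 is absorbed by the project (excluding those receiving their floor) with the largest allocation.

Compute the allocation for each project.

East Overpass: $17,800 · Ashcroft Interchange: $6,595 · Lakeview Terminal: $10,792 · Hillcrest Reservoir: $15,000 · Valley Plaza: $9,193 · Garrison Greenway: $12,890

Fund the minimums — East Overpass $17,800; Hillcrest Reservoir $15,000. Remaining pool $39,470.
Remaining pool split over remaining lane-miles 395: Ashcroft Interchange 6,594.99 → $6,595; Lakeview Terminal 10,791.80 → $10,792; Valley Plaza 9,193.01 → $9,193; Garrison Greenway 12,890.20 → $12,890.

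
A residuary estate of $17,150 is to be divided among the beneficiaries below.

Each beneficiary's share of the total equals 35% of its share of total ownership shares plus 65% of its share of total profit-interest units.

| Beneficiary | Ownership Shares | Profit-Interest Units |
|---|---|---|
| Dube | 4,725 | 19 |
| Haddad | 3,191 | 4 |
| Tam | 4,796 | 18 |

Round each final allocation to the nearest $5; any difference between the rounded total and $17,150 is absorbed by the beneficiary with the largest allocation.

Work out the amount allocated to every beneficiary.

Totals — ownership shares 12,712, profit-interest units 41.
Blended shares (35% ownership shares + 65% profit-interest units): Dube 0.4313; Haddad 0.1513; Tam 0.4174.
Unrounded shares: Dube 7,397.02; Haddad 2,594.32; Tam 7,158.66.
At nearest $5: Dube $7,395; Haddad $2,595; Tam $7,160. Sum = $17,150.
No rounding difference to absorb.

Dube: $7,395 | Haddad: $2,595 | Tam: $7,160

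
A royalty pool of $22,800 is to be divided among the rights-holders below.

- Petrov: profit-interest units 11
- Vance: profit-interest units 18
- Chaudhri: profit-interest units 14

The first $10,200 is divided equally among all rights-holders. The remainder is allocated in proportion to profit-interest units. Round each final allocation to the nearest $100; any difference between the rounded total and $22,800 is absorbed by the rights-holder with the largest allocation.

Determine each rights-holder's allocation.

Petrov: $6,600 · Vance: $8,700 · Chaudhri: $7,500

First tranche $10,200 split equally: $3,400 each.
Remainder $12,600 by profit-interest units (total 43): Petrov 3,223.26 → $3,200; Vance 5,274.42 → $5,300; Chaudhri 4,102.33 → $4,100.
Totals: Petrov $3,400 + $3,200 = $6,600; Vance $3,400 + $5,300 = $8,700; Chaudhri $3,400 + $4,100 = $7,500.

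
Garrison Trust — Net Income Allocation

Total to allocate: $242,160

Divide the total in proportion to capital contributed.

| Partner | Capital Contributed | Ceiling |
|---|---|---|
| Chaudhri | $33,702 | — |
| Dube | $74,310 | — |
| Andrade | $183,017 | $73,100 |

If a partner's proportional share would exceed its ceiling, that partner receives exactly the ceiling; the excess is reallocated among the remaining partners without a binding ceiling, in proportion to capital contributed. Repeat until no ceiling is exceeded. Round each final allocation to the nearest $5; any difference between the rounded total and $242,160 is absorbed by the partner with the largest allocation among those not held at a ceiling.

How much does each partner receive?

Chaudhri: $52,750 · Dube: $116,310 · Andrade: $73,100

Sum of capital contributed: 291,029.
Pro-rata shares before constraints: Chaudhri 28,042.83; Dube 61,832.02; Andrade 152,285.16.
Cap binds for Andrade ($73,100); remaining pool $169,060 reallocated over remaining capital contributed 108,012.
Redistributed shares: Chaudhri 52,750.25 → $52,750; Dube 116,309.75 → $116,310.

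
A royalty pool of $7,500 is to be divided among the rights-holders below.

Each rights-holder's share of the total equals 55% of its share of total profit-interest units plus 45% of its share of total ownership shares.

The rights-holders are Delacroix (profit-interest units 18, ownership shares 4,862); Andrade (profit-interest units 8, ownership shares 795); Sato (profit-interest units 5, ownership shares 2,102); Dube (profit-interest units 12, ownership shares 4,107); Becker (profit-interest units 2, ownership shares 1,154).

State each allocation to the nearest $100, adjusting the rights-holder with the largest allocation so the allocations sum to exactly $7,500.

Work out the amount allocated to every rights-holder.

Delacroix: $2,900 · Andrade: $900 · Sato: $1,000 · Dube: $2,200 · Becker: $500

Profit-interest units total 45; ownership shares total 13,020.
Combined weights (55% profit-interest units + 45% ownership shares): Delacroix 0.3880; Andrade 0.1253; Sato 0.1338; Dube 0.2886; Becker 0.0643.
Pro-rata amounts: Delacroix 2,910.31; Andrade 939.41; Sato 1,003.21; Dube 2,164.60; Becker 482.47.
At nearest $100: Delacroix $2,900; Andrade $900; Sato $1,000; Dube $2,200; Becker $500. Sum = $7,500.
Rounded total matches; no reconciliation needed.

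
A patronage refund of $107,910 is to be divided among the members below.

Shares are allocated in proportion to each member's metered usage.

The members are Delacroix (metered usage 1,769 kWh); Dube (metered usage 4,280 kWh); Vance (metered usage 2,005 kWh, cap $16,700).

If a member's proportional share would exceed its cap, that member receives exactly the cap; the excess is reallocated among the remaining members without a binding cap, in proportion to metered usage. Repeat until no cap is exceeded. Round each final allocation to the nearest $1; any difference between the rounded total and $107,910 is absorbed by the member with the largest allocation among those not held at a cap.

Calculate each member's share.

Delacroix: $26,674 | Dube: $64,536 | Vance: $16,700

Metered usage total: 8,054.
Proportional shares (ignoring caps): Delacroix 23,701.61; Dube 57,344.77; Vance 26,863.61.
Capped: Vance ($16,700); balance $91,210 reallocated over remaining metered usage 6,049.
Remaining shares: Delacroix 26,673.91 → $26,674; Dube 64,536.09 → $64,536.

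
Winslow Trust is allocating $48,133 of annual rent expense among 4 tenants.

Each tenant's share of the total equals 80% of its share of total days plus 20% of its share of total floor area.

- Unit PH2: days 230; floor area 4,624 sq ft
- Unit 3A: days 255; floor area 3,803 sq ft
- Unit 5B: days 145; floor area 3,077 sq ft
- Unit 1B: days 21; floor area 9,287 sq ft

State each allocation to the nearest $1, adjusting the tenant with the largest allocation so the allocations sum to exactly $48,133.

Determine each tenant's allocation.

Unit PH2: $15,745; Unit 3A: $16,845; Unit 5B: $10,001; Unit 1B: $5,542

Days total 651; floor area total 20,791.
Composite weights (80% days + 20% floor area): Unit PH2 0.3271; Unit 3A 0.3499; Unit 5B 0.2078; Unit 1B 0.1151.
Raw shares: Unit PH2 15,745.41; Unit 3A 16,844.01; Unit 5B 10,001.40; Unit 1B 5,542.19.
After rounding ($1): Unit PH2 $15,745; Unit 3A $16,844; Unit 5B $10,001; Unit 1B $5,542. Sum = $48,132.
Difference $48,133 − $48,132 = +$1 applied to largest allocation (Unit 3A): Unit 3A becomes $16,845.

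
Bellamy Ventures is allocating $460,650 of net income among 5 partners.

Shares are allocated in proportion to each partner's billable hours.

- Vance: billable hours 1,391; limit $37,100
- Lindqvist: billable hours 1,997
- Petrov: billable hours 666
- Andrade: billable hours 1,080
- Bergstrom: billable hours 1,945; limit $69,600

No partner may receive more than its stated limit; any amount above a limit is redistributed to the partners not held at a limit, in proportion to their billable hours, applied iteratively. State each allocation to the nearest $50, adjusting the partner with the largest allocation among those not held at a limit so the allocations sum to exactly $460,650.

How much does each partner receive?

Sum of billable hours: 7,079.
Pro-rata shares before constraints: Vance 90,516.20; Lindqvist 129,950.28; Petrov 43,338.45; Andrade 70,278.57; Bergstrom 126,566.50.
Held at cap: Vance ($37,100), Bergstrom ($69,600); balance $353,950 reallocated over remaining billable hours 3,743.
Redistributed shares: Lindqvist 188,842.68 → $188,850; Petrov 62,979.08 → $63,000; Andrade 102,128.24 → $102,150.
Rounding difference −$50 applied to Lindqvist → $188,800.

Vance: $37,100 | Lindqvist: $188,800 | Petrov: $63,000 | Andrade: $102,150 | Bergstrom: $69,600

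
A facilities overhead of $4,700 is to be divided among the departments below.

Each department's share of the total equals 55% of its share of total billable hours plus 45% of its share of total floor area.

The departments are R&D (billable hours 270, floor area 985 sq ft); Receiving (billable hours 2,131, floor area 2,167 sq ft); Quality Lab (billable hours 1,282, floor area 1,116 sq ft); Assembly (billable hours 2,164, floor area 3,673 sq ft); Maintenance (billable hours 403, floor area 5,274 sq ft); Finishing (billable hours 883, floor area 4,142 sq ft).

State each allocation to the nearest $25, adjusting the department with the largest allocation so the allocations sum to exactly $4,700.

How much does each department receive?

Billable hours total 7,133; floor area total 17,357.
Combined weights (55% billable hours + 45% floor area): R&D 0.0464; Receiving 0.2205; Quality Lab 0.1278; Assembly 0.2621; Maintenance 0.1678; Finishing 0.1755.
Proportional shares: R&D 217.87; Receiving 1,036.33; Quality Lab 600.58; Assembly 1,231.80; Maintenance 788.70; Finishing 824.71.
After rounding ($25): R&D $225; Receiving $1,025; Quality Lab $600; Assembly $1,225; Maintenance $800; Finishing $825. Sum = $4,700.
Rounded total matches; no reconciliation needed.

R&D: $225; Receiving: $1,025; Quality Lab: $600; Assembly: $1,225; Maintenance: $800; Finishing: $825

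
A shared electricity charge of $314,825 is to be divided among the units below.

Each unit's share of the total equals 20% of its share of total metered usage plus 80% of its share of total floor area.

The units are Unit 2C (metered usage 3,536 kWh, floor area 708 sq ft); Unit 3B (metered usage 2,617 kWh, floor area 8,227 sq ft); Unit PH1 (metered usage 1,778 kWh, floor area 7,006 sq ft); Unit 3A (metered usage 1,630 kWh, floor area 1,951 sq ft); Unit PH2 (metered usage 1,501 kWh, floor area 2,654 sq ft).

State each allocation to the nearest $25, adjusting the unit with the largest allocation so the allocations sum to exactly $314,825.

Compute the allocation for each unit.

Unit 2C: $28,800 · Unit 3B: $115,750 · Unit PH1: $96,000 · Unit 3A: $33,200 · Unit PH2: $41,075

Metered usage total 11,062; floor area total 20,546.
Combined weights (20% metered usage + 80% floor area): Unit 2C 0.0915; Unit 3B 0.3676; Unit PH1 0.3049; Unit 3A 0.1054; Unit PH2 0.1305.
Proportional shares: Unit 2C 28,805.85; Unit 3B 115,745.41; Unit PH1 96,002.37; Unit 3A 33,194.01; Unit PH2 41,077.36.
After rounding ($25): Unit 2C $28,800; Unit 3B $115,750; Unit PH1 $96,000; Unit 3A $33,200; Unit PH2 $41,075. Sum = $314,825.
No rounding difference to absorb.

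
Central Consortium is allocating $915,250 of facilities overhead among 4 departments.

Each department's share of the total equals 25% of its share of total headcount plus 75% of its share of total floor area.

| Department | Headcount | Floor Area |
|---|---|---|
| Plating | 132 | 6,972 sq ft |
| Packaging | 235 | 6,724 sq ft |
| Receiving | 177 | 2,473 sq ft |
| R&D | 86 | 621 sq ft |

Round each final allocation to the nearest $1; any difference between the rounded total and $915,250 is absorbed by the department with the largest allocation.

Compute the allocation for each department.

Totals — headcount 630, floor area 16,790.
Blended shares (25% headcount + 75% floor area): Plating 0.3638; Packaging 0.3936; Receiving 0.1807; R&D 0.0619.
Unrounded shares: Plating 332,982.90; Packaging 360,252.76; Receiving 165,390.83; R&D 56,623.51.
Rounded to nearest $1: Plating $332,983; Packaging $360,253; Receiving $165,391; R&D $56,624. Sum = $915,251.
Difference $915,250 − $915,251 = −$1 applied to largest allocation (Packaging): Packaging becomes $360,252.

Plating: $332,983; Packaging: $360,252; Receiving: $165,391; R&D: $56,624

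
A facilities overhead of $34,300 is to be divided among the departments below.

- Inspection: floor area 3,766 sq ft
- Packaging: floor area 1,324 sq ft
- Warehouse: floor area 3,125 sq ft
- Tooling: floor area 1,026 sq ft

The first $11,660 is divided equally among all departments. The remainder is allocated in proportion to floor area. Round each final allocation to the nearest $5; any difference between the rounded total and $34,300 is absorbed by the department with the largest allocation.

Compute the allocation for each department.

Inspection: $12,140; Packaging: $6,160; Warehouse: $10,570; Tooling: $5,430

$11,660 shared equally gives $2,915 per department.
Remainder $22,640 by floor area (total 9,241): Inspection 9,226.52 → $9,225; Packaging 3,243.74 → $3,245; Warehouse 7,656.10 → $7,655; Tooling 2,513.65 → $2,515.
Totals: Inspection $2,915 + $9,225 = $12,140; Packaging $2,915 + $3,245 = $6,160; Warehouse $2,915 + $7,655 = $10,570; Tooling $2,915 + $2,515 = $5,430.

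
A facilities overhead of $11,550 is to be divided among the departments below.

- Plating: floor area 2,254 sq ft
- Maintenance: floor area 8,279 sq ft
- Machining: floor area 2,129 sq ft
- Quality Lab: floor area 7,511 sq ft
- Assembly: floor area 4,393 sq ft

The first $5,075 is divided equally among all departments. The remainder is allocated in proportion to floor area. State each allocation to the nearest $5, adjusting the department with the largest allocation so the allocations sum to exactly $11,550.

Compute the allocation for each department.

Plating: $1,610 | Maintenance: $3,195 | Machining: $1,575 | Quality Lab: $2,995 | Assembly: $2,175

$5,075 shared equally gives $1,015 per department.
Remainder $6,475 by floor area (total 24,566): Plating 594.10 → $595; Maintenance 2,182.14 → $2,180; Machining 561.15 → $560; Quality Lab 1,979.72 → $1,980; Assembly 1,157.89 → $1,160.
Totals: Plating $1,015 + $595 = $1,610; Maintenance $1,015 + $2,180 = $3,195; Machining $1,015 + $560 = $1,575; Quality Lab $1,015 + $1,980 = $2,995; Assembly $1,015 + $1,160 = $2,175.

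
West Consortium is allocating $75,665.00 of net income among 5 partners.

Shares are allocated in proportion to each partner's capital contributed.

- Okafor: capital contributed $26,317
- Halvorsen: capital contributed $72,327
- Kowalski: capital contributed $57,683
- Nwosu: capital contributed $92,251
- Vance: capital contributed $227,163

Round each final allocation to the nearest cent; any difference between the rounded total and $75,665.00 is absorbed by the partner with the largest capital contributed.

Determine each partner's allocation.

Sum of capital contributed: 26,317 + 72,327 + 57,683 + 92,251 + 227,163 = 475,741.
Raw shares: Okafor 4,185.6300; Halvorsen 11,503.3652; Kowalski 9,174.2864; Nwosu 14,672.2101; Vance 36,129.5083.
Rounded to nearest cent: Okafor $4,185.63; Halvorsen $11,503.37; Kowalski $9,174.29; Nwosu $14,672.21; Vance $36,129.51. Sum = $75,665.01.
Difference $75,665.00 − $75,665.01 = −$0.01 applied to largest capital contributed (Vance): Vance becomes $36,129.50.

Okafor: $4,185.63; Halvorsen: $11,503.37; Kowalski: $9,174.29; Nwosu: $14,672.21; Vance: $36,129.50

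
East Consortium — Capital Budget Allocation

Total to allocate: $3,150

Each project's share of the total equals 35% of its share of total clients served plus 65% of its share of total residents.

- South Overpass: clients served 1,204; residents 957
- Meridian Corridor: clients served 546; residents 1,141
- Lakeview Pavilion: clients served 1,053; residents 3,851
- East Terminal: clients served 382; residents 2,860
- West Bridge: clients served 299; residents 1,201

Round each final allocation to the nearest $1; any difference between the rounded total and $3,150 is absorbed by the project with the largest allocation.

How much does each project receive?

Totals — clients served 3,484, residents 10,010.
Combined weights (35% clients served + 65% residents): South Overpass 0.1831; Meridian Corridor 0.1289; Lakeview Pavilion 0.3558; East Terminal 0.2241; West Bridge 0.1080.
Proportional shares: South Overpass 576.75; Meridian Corridor 406.17; Lakeview Pavilion 1,120.92; East Terminal 705.88; West Bridge 340.28.
Rounded to nearest $1: South Overpass $577; Meridian Corridor $406; Lakeview Pavilion $1,121; East Terminal $706; West Bridge $340. Sum = $3,150.
Rounded total matches; no reconciliation needed.

South Overpass: $577 | Meridian Corridor: $406 | Lakeview Pavilion: $1,121 | East Terminal: $706 | West Bridge: $340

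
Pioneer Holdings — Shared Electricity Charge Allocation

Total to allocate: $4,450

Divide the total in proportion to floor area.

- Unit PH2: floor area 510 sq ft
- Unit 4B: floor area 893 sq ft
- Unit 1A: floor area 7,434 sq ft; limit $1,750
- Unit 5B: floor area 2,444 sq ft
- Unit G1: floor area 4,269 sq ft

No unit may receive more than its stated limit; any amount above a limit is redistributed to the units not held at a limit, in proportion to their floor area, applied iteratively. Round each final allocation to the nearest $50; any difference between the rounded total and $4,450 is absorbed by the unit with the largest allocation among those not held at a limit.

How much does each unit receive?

Total floor area = 15,550.
Pro-rata shares before constraints: Unit PH2 145.95; Unit 4B 255.55; Unit 1A 2,127.41; Unit 5B 699.41; Unit G1 1,221.68.
Held at cap: Unit 1A ($1,750); residual $2,700 reallocated over remaining floor area 8,116.
Redistributed shares: Unit PH2 169.66 → $150; Unit 4B 297.08 → $300; Unit 5B 813.06 → $800; Unit G1 1,420.19 → $1,400.
Rounding difference +$50 applied to Unit G1 → $1,450.

Unit PH2: $150 · Unit 4B: $300 · Unit 1A: $1,750 · Unit 5B: $800 · Unit G1: $1,450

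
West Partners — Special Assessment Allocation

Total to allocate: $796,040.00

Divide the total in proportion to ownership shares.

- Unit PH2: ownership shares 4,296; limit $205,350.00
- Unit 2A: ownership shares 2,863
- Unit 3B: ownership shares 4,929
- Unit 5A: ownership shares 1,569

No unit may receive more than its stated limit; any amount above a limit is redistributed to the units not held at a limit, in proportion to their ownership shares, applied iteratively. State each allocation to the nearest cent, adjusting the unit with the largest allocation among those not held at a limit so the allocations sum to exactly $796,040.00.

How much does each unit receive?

Unit PH2: $205,350.00; Unit 2A: $180,658.63; Unit 3B: $311,025.64; Unit 5A: $99,005.73

Sum of ownership shares: 13,657.
Unconstrained shares: Unit PH2 250,405.4946; Unit 2A 166,878.7084; Unit 3B 287,301.83496; Unit 5A 91,453.9621.
Cap binds for Unit PH2 ($205,350.00); balance $590,690.00 reallocated over remaining ownership shares 9,361.
Redistributed shares: Unit 2A 180,658.6337 → $180,658.63; Unit 3B 311,025.6394 → $311,025.64; Unit 5A 99,005.7270 → $99,005.73.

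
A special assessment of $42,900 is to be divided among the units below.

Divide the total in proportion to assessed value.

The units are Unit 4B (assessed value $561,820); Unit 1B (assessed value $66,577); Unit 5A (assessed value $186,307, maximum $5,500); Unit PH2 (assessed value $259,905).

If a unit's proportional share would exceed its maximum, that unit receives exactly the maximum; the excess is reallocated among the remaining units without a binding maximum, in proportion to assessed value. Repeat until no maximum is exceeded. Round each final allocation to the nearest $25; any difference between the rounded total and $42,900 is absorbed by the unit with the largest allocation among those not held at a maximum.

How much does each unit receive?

Sum of assessed value: 1,074,609.
Proportional shares (ignoring caps): Unit 4B 22,428.70; Unit 1B 2,657.85; Unit 5A 7,437.65; Unit PH2 10,375.80.
Held at cap: Unit 5A ($5,500); balance $37,400 reallocated over remaining assessed value 888,302.
Remaining shares: Unit 4B 23,654.19 → $23,650; Unit 1B 2,803.08 → $2,800; Unit PH2 10,942.73 → $10,950.

Unit 4B: $23,650 · Unit 1B: $2,800 · Unit 5A: $5,500 · Unit PH2: $10,950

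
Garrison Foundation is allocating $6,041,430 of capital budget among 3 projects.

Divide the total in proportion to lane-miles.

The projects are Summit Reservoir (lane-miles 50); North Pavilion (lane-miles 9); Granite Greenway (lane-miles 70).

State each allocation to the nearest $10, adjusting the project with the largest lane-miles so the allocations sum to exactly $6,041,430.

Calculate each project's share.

Combined lane-miles = 129.
Proportional shares: Summit Reservoir 50/129 × $6,041,430 = 2,341,639.53; North Pavilion 9/129 × $6,041,430 = 421,495.12; Granite Greenway 70/129 × $6,041,430 = 3,278,295.35.
Rounded to nearest $10: Summit Reservoir $2,341,640; North Pavilion $421,500; Granite Greenway $3,278,300. Sum = $6,041,440.
Difference $6,041,430 − $6,041,440 = −$10 applied to largest lane-miles (Granite Greenway): Granite Greenway becomes $3,278,290.

Summit Reservoir: $2,341,640 | North Pavilion: $421,500 | Granite Greenway: $3,278,290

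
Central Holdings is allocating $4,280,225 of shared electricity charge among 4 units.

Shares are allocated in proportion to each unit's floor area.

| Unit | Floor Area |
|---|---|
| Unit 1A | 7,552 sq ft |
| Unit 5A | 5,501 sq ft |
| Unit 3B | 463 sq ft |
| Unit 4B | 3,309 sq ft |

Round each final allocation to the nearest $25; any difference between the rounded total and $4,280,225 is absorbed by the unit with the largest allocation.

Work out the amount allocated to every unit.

Unit 1A: $1,921,225; Unit 5A: $1,399,425; Unit 3B: $117,775; Unit 4B: $841,800

Sum of floor area: 16,825.
Proportional shares: Unit 1A 7,552/16,825 × $4,280,225 = 1,921,204.11; Unit 5A 5,501/16,825 × $4,280,225 = 1,399,436.42; Unit 3B 463/16,825 × $4,280,225 = 117,785.69; Unit 4B 3,309/16,825 × $4,280,225 = 841,798.78.
Rounded to nearest $25: Unit 1A $1,921,200; Unit 5A $1,399,425; Unit 3B $117,775; Unit 4B $841,800. Sum = $4,280,200.
Difference $4,280,225 − $4,280,200 = +$25 applied to largest allocation (Unit 1A): Unit 1A becomes $1,921,225.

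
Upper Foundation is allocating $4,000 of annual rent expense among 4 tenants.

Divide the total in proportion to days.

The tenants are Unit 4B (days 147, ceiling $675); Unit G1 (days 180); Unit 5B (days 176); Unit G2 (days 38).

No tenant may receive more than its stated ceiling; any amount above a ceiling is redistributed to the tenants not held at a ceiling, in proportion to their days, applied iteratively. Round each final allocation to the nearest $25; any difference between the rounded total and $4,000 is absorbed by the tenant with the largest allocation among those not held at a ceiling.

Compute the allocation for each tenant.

Combined days = 541.
Proportional shares (ignoring caps): Unit 4B 1,086.88; Unit G1 1,330.87; Unit 5B 1,301.29; Unit G2 280.96.
Cap binds for Unit 4B ($675); residual $3,325 reallocated over remaining days 394.
Shares after redistribution: Unit G1 1,519.04 → $1,525; Unit 5B 1,485.28 → $1,475; Unit G2 320.69 → $325.

Unit 4B: $675 · Unit G1: $1,525 · Unit 5B: $1,475 · Unit G2: $325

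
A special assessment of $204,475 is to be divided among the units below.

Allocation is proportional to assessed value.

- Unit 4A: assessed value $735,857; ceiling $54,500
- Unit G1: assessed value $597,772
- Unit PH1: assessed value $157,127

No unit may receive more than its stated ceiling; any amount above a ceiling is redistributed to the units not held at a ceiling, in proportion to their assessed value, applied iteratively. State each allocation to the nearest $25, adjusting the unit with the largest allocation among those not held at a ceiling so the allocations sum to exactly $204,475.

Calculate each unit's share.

Unit 4A: $54,500 · Unit G1: $118,750 · Unit PH1: $31,225

Assessed value total: 1,490,756.
Pro-rata shares before constraints: Unit 4A 100,931.58; Unit G1 81,991.57; Unit PH1 21,551.85.
Cap binds for Unit 4A ($54,500); balance $149,975 reallocated over remaining assessed value 754,899.
Redistributed shares: Unit G1 118,758.74 → $118,750; Unit PH1 31,216.26 → $31,225.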